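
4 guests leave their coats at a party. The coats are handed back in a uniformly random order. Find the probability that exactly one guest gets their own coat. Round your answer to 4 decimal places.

Choose which one is fixed: C(4,1) = 4 ways.
The remaining 3 must have no fixed point: D(3) = 2.
P = 4·2/24 = 1/3 ≈ 0.3333.

0.3333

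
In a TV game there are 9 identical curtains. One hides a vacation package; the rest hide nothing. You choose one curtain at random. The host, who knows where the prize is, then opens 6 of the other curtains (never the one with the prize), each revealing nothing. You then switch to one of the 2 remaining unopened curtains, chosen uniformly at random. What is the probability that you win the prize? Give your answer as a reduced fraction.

4/9

Your original curtain holds the prize with probability 1/9, so the other 8 collectively hold it with probability 8/9.
The host can always find 6 empty curtains to open, so the reveals don't change that 8/9; it is now spread over the 2 remaining unopened curtains.
P(win by switching) = (8/9) · (1/2) = 4/9.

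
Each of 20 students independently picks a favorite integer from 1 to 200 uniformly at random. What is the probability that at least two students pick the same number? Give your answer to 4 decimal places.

0.6256

It's easier to compute the probability that all 20 are distinct.
P(all distinct) = 200/200 · 199/200 · ··· · 181/200 ≈ 0.3744.
So the probability of at least one match is 1 − 0.3744 = 0.6256.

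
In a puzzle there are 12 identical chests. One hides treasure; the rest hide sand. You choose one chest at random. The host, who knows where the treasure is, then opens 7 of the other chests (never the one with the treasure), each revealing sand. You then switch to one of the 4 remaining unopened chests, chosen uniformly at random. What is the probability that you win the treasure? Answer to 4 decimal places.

0.2292

Your original chest holds the treasure with probability 1/12, so the other 11 collectively hold it with probability 11/12.
The host can always find 7 empty chests to open, so the reveals don't change that 11/12; it is now spread over the 4 remaining unopened chests.
P(win by switching) = (11/12) · (1/4) = 11/48 ≈ 0.2292.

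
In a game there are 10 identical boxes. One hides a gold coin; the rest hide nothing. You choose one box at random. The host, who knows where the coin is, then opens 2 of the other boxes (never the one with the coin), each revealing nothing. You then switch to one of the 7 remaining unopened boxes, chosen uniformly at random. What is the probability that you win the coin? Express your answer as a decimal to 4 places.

0.1286

Your original box holds the coin with probability 1/10, so the other 9 collectively hold it with probability 9/10.
The host can always find 2 empty boxes to open, so the reveals don't change that 9/10; it is now spread over the 7 remaining unopened boxes.
P(win by switching) = (9/10) · (1/7) = 9/70 ≈ 0.1286.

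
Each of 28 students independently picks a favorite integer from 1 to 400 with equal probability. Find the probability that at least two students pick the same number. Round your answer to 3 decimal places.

It's easier to compute the probability that all 28 are distinct.
P(all distinct) = 400/400 · 399/400 · ··· · 373/400 ≈ 0.380.
So the probability of at least one match is 1 − 0.380 = 0.620.

0.620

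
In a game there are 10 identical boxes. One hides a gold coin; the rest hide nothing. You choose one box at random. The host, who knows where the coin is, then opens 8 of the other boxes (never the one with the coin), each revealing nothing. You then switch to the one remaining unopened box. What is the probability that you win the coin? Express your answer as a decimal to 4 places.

0.9000

Your original box holds the coin with probability 1/10, so the other 9 collectively hold it with probability 9/10.
The host can always find 8 empty boxes to open, so the reveals don't change that 9/10; it is now spread over the 1 remaining unopened box.
P(win by switching) = (9/10) · (1/1) = 9/10 ≈ 0.9000.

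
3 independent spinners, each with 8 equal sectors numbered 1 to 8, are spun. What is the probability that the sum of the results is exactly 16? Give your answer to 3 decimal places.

There are 8^3 = 512 equally likely outcomes.
The number of ordered 3-tuples from {1,…,8} summing to 16 is 42.
P(sum = 16) = 42/512 = 21/256 ≈ 0.082.

0.082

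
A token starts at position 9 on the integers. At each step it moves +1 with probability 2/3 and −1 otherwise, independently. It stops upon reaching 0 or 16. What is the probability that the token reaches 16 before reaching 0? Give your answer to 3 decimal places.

Let r = q/p = (1/3)/(2/3) = 1/2. The recurrence P(i) = p·P(i+1) + q·P(i−1) with P(0)=0, P(16)=1 gives P(i) = (1 − r^i)/(1 − r^16).
P(9) = (1 − (1/2)^9) / (1 − (1/2)^16) = 65408/65535 ≈ 0.998.

0.998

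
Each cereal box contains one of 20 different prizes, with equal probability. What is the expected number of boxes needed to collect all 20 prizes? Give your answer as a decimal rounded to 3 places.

After i distinct types are collected, each trial gives a new one with probability (20−i)/20, so the expected wait for the next new type is 20/(20−i).
E = 20/20 + 20/19 + 20/18 + 20/17 + 20/16 + 20/15 + 20/14 + 20/13 + 20/12 + 20/11 + 20/10 + 20/9 + 20/8 + 20/7 + 20/6 + 20/5 + 20/4 + 20/3 + 20/2 + 20/1 = 279175675/3879876 ≈ 71.955.

71.955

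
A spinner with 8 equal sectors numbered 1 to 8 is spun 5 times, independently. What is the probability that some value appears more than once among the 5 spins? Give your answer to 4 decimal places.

0.7949

P(all 5 different) = 8/8 · 7/8 · ··· · 4/8 ≈ 0.2051.
P(at least two equal) = 1 − 0.2051 = 0.7949.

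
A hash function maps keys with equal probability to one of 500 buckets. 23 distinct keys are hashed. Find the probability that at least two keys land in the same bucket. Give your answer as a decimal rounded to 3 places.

0.402

It's easier to compute the probability that all 23 are distinct.
P(all distinct) = 500/500 · 499/500 · ··· · 478/500 ≈ 0.598.
So the probability of at least one match is 1 − 0.598 = 0.402.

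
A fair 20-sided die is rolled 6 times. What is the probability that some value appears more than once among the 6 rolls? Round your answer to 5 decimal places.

P(all 6 different) = 20/20 · 19/20 · ··· · 15/20 ≈ 0.43605.
P(at least two equal) = 1 − 0.43605 = 0.56395.

0.56395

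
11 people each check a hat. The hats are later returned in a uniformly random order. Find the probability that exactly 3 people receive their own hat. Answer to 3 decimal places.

0.061

Choose which 3 of the 11 are fixed: C(11,3) = 165 ways.
The remaining 8 must have no fixed point: D(8) = 14833.
P = 165·14833/39916800 = 2119/34560 ≈ 0.061.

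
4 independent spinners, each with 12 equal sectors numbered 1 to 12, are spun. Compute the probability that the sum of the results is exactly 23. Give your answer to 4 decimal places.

There are 12^4 = 20736 equally likely outcomes.
The number of ordered 4-tuples from {1,…,12} summing to 23 is 1060.
P(sum = 23) = 1060/20736 = 265/5184 ≈ 0.0511.

0.0511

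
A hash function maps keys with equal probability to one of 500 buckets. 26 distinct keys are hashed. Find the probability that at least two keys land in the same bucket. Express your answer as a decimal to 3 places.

0.484

It's easier to compute the probability that all 26 are distinct.
P(all distinct) = 500/500 · 499/500 · ··· · 475/500 ≈ 0.516.
So the probability of at least one match is 1 − 0.516 = 0.484.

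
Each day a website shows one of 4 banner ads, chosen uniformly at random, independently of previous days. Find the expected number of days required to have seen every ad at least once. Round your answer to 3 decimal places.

After i distinct types are collected, each trial gives a new one with probability (4−i)/4, so the expected wait for the next new type is 4/(4−i).
E = 4/4 + 4/3 + 4/2 + 4/1 = 25/3 ≈ 8.333.

8.333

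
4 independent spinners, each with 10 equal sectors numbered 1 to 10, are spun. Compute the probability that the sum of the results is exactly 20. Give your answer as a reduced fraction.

633/10000

There are 10^4 = 10000 equally likely outcomes.
The number of ordered 4-tuples from {1,…,10} summing to 20 is 633.
P(sum = 20) = 633/10000.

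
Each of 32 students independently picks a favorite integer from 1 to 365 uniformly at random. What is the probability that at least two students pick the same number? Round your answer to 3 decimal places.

It's easier to compute the probability that all 32 are distinct.
P(all distinct) = 365/365 · 364/365 · ··· · 334/365 ≈ 0.247.
So the probability of at least one match is 1 − 0.247 = 0.753.

0.753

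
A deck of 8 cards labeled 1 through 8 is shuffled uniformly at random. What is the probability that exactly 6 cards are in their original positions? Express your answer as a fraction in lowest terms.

Choose which 6 of the 8 are fixed: C(8,6) = 28 ways.
The remaining 2 must have no fixed point: D(2) = 1.
P = 28·1/40320 = 1/1440.

1/1440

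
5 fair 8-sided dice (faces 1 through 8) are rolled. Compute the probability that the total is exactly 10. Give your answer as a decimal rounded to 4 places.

0.0038

There are 8^5 = 32768 equally likely outcomes.
The number of ordered 5-tuples from {1,…,8} summing to 10 is 126.
P(sum = 10) = 126/32768 = 63/16384 ≈ 0.0038.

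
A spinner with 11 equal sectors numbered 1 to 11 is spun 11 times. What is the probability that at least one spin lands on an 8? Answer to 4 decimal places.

0.6495

P(no spin lands on an 8) = (10/11)^11 ≈ 0.3505.
P(at least one) = 1 − 0.3505 = 0.6495.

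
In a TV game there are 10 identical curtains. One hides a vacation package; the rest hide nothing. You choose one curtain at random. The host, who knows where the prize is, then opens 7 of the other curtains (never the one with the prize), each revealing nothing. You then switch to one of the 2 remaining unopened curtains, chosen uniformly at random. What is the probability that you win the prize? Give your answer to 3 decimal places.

0.450

Your original curtain holds the prize with probability 1/10, so the other 9 collectively hold it with probability 9/10.
The host can always find 7 empty curtains to open, so the reveals don't change that 9/10; it is now spread over the 2 remaining unopened curtains.
P(win by switching) = (9/10) · (1/2) = 9/20 ≈ 0.450.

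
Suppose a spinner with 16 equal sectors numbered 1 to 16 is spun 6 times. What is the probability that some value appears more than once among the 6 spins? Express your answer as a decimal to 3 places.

P(all 6 different) = 16/16 · 15/16 · ··· · 11/16 ≈ 0.344.
P(at least two equal) = 1 − 0.344 = 0.656.

0.656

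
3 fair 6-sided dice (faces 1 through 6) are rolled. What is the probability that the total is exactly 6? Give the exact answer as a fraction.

There are 6^3 = 216 equally likely outcomes.
The number of ordered 3-tuples from {1,…,6} summing to 6 is 10.
P(sum = 6) = 10/216 = 5/108.

5/108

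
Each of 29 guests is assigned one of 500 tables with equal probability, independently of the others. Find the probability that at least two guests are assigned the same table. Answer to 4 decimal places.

0.5630

It's easier to compute the probability that all 29 are distinct.
P(all distinct) = 500/500 · 499/500 · ··· · 472/500 ≈ 0.4370.
So the probability of at least one match is 1 − 0.4370 = 0.5630.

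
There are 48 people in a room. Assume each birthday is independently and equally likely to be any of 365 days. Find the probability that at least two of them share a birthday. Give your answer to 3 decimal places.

0.961

It's easier to compute the probability that all 48 are distinct.
P(all distinct) = 365/365 · 364/365 · ··· · 318/365 ≈ 0.039.
So the probability of at least one match is 1 − 0.039 = 0.961.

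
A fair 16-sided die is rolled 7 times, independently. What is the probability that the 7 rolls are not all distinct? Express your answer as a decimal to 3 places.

P(all 7 different) = 16/16 · 15/16 · ··· · 10/16 ≈ 0.215.
P(at least two equal) = 1 − 0.215 = 0.785.

0.785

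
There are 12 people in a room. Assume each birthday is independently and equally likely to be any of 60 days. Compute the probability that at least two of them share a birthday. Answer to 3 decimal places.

0.692

It's easier to compute the probability that all 12 are distinct.
P(all distinct) = 60/60 · 59/60 · ··· · 49/60 ≈ 0.308.
So the probability of at least one match is 1 − 0.308 = 0.692.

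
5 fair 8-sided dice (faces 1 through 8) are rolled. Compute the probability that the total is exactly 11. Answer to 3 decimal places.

0.006

There are 8^5 = 32768 equally likely outcomes.
The number of ordered 5-tuples from {1,…,8} summing to 11 is 210.
P(sum = 11) = 210/32768 = 105/16384 ≈ 0.006.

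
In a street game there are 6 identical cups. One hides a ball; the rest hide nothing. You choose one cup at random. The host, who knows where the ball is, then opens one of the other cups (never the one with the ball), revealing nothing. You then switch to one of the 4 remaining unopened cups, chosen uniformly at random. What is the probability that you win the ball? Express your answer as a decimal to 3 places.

Your original cup holds the ball with probability 1/6, so the other 5 collectively hold it with probability 5/6.
The host can always find an empty cup to open, so this doesn't change that 5/6; it is now spread over the 4 remaining unopened cups.
P(win by switching) = (5/6) · (1/4) = 5/24 ≈ 0.208.

0.208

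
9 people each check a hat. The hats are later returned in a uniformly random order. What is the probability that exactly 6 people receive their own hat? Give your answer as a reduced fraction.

Choose which 6 of the 9 are fixed: C(9,6) = 84 ways.
The remaining 3 must have no fixed point: D(3) = 2.
P = 84·2/362880 = 1/2160.

1/2160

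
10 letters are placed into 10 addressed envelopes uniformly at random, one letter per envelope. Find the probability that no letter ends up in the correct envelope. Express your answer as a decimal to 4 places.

This is the derangement probability: permutations of 10 with no fixed point.
D(10) = 10! · (1 − 1/1! + 1/2! − ··· + (−1)^10/10!) = 1334961.
P = 1334961/3628800 = 16481/44800 ≈ 0.3679.

0.3679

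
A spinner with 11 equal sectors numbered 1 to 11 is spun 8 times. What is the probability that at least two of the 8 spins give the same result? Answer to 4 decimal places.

P(all 8 different) = 11/11 · 10/11 · ··· · 4/11 ≈ 0.0310.
P(at least two equal) = 1 − 0.0310 = 0.9690.

0.9690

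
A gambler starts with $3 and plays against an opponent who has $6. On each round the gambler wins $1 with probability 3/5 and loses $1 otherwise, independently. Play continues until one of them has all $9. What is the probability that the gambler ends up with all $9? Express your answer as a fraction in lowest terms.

729/1009

Let r = q/p = (2/5)/(3/5) = 2/3. The recurrence P(i) = p·P(i+1) + q·P(i−1) with P(0)=0, P(9)=1 gives P(i) = (1 − r^i)/(1 − r^9).
P(3) = (1 − (2/3)^3) / (1 − (2/3)^9) = 729/1009.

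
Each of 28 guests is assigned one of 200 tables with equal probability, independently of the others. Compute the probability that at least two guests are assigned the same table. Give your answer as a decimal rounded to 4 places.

It's easier to compute the probability that all 28 are distinct.
P(all distinct) = 200/200 · 199/200 · ··· · 173/200 ≈ 0.1376.
So the probability of at least one match is 1 − 0.1376 = 0.8624.

0.8624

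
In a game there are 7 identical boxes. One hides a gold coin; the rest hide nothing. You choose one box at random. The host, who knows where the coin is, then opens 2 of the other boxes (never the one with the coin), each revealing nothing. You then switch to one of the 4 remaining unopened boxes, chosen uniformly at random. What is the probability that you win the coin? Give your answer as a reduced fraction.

3/14

Your original box holds the coin with probability 1/7, so the other 6 collectively hold it with probability 6/7.
The host can always find 2 empty boxes to open, so the reveals don't change that 6/7; it is now spread over the 4 remaining unopened boxes.
P(win by switching) = (6/7) · (1/4) = 3/14.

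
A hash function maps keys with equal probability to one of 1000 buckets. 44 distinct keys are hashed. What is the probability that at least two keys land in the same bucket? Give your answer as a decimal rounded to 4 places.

0.6171

It's easier to compute the probability that all 44 are distinct.
P(all distinct) = 1000/1000 · 999/1000 · ··· · 957/1000 ≈ 0.3829.
So the probability of at least one match is 1 − 0.3829 = 0.6171.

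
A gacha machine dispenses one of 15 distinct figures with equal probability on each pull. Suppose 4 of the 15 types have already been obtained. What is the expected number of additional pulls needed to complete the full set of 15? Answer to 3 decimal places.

45.298

Starting from 4 distinct types, each trial gives a new one with probability (15−i)/15 when i types are held, so the wait for the next new type is 15/(15−i).
E = 15/11 + 15/10 + 15/9 + 15/8 + 15/7 + 15/6 + 15/5 + 15/4 + 15/3 + 15/2 + 15/1 = 83711/1848 ≈ 45.298.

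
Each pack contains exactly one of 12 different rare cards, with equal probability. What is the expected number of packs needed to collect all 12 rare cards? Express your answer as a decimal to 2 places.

After i distinct types are collected, each trial gives a new one with probability (12−i)/12, so the expected wait for the next new type is 12/(12−i).
E = 12/12 + 12/11 + 12/10 + 12/9 + 12/8 + 12/7 + 12/6 + 12/5 + 12/4 + 12/3 + 12/2 + 12/1 = 86021/2310 ≈ 37.24.

37.24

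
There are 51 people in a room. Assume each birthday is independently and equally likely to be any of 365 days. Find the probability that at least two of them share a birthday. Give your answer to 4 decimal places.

0.9744

It's easier to compute the probability that all 51 are distinct.
P(all distinct) = 365/365 · 364/365 · ··· · 315/365 ≈ 0.0256.
So the probability of at least one match is 1 − 0.0256 = 0.9744.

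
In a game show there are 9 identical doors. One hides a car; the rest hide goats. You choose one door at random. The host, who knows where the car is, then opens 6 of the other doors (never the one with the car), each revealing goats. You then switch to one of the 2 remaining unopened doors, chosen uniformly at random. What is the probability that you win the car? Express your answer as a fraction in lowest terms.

Your original door holds the car with probability 1/9, so the other 8 collectively hold it with probability 8/9.
The host can always find 6 empty doors to open, so the reveals don't change that 8/9; it is now spread over the 2 remaining unopened doors.
P(win by switching) = (8/9) · (1/2) = 4/9.

4/9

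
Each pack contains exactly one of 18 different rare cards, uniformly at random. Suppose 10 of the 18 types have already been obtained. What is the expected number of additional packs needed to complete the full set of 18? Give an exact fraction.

6849/140

Starting from 10 distinct types, each trial gives a new one with probability (18−i)/18 when i types are held, so the wait for the next new type is 18/(18−i).
E = 18/8 + 18/7 + 18/6 + 18/5 + 18/4 + 18/3 + 18/2 + 18/1 = 6849/140.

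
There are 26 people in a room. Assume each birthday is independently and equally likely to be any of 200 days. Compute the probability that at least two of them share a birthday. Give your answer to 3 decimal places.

0.817

It's easier to compute the probability that all 26 are distinct.
P(all distinct) = 200/200 · 199/200 · ··· · 175/200 ≈ 0.183.
So the probability of at least one match is 1 − 0.183 = 0.817.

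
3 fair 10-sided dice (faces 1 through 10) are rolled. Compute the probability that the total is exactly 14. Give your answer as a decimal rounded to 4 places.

There are 10^3 = 1000 equally likely outcomes.
The number of ordered 3-tuples from {1,…,10} summing to 14 is 69.
P(sum = 14) = 69/1000 ≈ 0.0690.

0.0690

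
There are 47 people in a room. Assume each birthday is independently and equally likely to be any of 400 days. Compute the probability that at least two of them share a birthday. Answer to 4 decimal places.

It's easier to compute the probability that all 47 are distinct.
P(all distinct) = 400/400 · 399/400 · ··· · 354/400 ≈ 0.0600.
So the probability of at least one match is 1 − 0.0600 = 0.9400.

0.9400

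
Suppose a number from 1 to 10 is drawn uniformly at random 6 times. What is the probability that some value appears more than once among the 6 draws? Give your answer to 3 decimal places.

P(all 6 different) = 10/10 · 9/10 · ··· · 5/10 ≈ 0.151.
P(at least two equal) = 1 − 0.151 = 0.849.

0.849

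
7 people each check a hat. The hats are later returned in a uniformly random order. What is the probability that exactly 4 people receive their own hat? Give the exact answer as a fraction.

Choose which 4 of the 7 are fixed: C(7,4) = 35 ways.
The remaining 3 must have no fixed point: D(3) = 2.
P = 35·2/5040 = 1/72.

1/72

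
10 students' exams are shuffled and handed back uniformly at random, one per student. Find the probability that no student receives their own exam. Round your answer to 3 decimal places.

0.368

This is the derangement probability: permutations of 10 with no fixed point.
D(10) = 10! · (1 − 1/1! + 1/2! − ··· + (−1)^10/10!) = 1334961.
P = 1334961/3628800 = 16481/44800 ≈ 0.368.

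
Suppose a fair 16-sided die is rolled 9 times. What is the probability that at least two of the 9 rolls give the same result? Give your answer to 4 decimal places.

P(all 9 different) = 16/16 · 15/16 · ··· · 8/16 ≈ 0.0604.
P(at least two equal) = 1 − 0.0604 = 0.9396.

0.9396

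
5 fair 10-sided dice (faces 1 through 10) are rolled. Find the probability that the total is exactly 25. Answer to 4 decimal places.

There are 10^5 = 100000 equally likely outcomes.
The number of ordered 5-tuples from {1,…,10} summing to 25 is 5631.
P(sum = 25) = 5631/100000 ≈ 0.0563.

0.0563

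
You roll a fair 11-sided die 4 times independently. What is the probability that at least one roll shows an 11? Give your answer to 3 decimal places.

P(no roll shows an 11) = (10/11)^4 ≈ 0.683.
P(at least one) = 1 − 0.683 = 0.317.

0.317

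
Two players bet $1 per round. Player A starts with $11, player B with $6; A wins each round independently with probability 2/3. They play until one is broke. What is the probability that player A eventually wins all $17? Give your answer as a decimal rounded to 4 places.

0.9995

Let r = q/p = (1/3)/(2/3) = 1/2. The recurrence P(i) = p·P(i+1) + q·P(i−1) with P(0)=0, P(17)=1 gives P(i) = (1 − r^i)/(1 − r^17).
P(11) = (1 − (1/2)^11) / (1 − (1/2)^17) = 131008/131071 ≈ 0.9995.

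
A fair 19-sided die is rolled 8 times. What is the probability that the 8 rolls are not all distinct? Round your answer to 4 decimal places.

P(all 8 different) = 19/19 · 18/19 · ··· · 12/19 ≈ 0.1794.
P(at least two equal) = 1 − 0.1794 = 0.8206.

0.8206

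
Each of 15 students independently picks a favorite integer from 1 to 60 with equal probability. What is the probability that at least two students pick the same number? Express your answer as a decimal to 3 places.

0.852

It's easier to compute the probability that all 15 are distinct.
P(all distinct) = 60/60 · 59/60 · ··· · 46/60 ≈ 0.148.
So the probability of at least one match is 1 − 0.148 = 0.852.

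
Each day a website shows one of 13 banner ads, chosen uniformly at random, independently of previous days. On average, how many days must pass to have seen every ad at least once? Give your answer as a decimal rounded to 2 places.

41.34

After i distinct types are collected, each trial gives a new one with probability (13−i)/13, so the expected wait for the next new type is 13/(13−i).
E = 13/13 + 13/12 + 13/11 + 13/10 + 13/9 + 13/8 + 13/7 + 13/6 + 13/5 + 13/4 + 13/3 + 13/2 + 13/1 = 1145993/27720 ≈ 41.34.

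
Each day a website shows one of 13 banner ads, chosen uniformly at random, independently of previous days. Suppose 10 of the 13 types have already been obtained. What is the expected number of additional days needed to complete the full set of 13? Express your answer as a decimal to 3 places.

23.833

Starting from 10 distinct types, each trial gives a new one with probability (13−i)/13 when i types are held, so the wait for the next new type is 13/(13−i).
E = 13/3 + 13/2 + 13/1 = 143/6 ≈ 23.833.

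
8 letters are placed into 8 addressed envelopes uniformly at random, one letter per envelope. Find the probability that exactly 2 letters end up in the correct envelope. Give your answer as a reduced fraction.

Choose which 2 of the 8 are fixed: C(8,2) = 28 ways.
The remaining 6 must have no fixed point: D(6) = 265.
P = 28·265/40320 = 53/288.

53/288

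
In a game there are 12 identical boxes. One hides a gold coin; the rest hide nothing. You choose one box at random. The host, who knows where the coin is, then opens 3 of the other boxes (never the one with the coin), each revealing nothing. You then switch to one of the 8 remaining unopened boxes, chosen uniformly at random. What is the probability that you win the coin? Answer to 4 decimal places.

Your original box holds the coin with probability 1/12, so the other 11 collectively hold it with probability 11/12.
The host can always find 3 empty boxes to open, so the reveals don't change that 11/12; it is now spread over the 8 remaining unopened boxes.
P(win by switching) = (11/12) · (1/8) = 11/96 ≈ 0.1146.

0.1146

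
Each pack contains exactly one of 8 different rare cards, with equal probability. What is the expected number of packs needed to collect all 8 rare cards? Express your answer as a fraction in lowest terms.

After i distinct types are collected, each trial gives a new one with probability (8−i)/8, so the expected wait for the next new type is 8/(8−i).
E = 8/8 + 8/7 + 8/6 + 8/5 + 8/4 + 8/3 + 8/2 + 8/1 = 761/35.

761/35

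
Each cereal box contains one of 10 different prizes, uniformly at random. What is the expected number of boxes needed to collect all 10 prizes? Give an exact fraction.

7381/252

After i distinct types are collected, each trial gives a new one with probability (10−i)/10, so the expected wait for the next new type is 10/(10−i).
E = 10/10 + 10/9 + 10/8 + 10/7 + 10/6 + 10/5 + 10/4 + 10/3 + 10/2 + 10/1 = 7381/252.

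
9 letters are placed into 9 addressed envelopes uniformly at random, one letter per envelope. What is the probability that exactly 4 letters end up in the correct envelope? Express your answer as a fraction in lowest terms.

11/720

Choose which 4 of the 9 are fixed: C(9,4) = 126 ways.
The remaining 5 must have no fixed point: D(5) = 44.
P = 126·44/362880 = 11/720.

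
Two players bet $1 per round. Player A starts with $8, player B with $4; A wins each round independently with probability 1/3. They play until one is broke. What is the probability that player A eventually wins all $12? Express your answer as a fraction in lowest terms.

Let r = q/p = (2/3)/(1/3) = 2. The recurrence P(i) = p·P(i+1) + q·P(i−1) with P(0)=0, P(12)=1 gives P(i) = (1 − r^i)/(1 − r^12).
P(8) = (1 − (2)^8) / (1 − (2)^12) = 17/273.

17/273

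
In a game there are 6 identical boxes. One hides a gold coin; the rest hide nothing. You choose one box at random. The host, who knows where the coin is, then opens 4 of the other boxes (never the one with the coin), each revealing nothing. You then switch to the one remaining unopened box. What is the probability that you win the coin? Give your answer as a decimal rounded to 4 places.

0.8333

Your original box holds the coin with probability 1/6, so the other 5 collectively hold it with probability 5/6.
The host can always find 4 empty boxes to open, so the reveals don't change that 5/6; it is now spread over the 1 remaining unopened box.
P(win by switching) = (5/6) · (1/1) = 5/6 ≈ 0.8333.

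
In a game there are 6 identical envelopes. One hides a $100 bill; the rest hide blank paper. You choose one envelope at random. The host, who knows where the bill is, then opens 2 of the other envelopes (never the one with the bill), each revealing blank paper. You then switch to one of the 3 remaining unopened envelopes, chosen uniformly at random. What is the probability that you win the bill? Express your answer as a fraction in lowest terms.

5/18

Your original envelope holds the bill with probability 1/6, so the other 5 collectively hold it with probability 5/6.
The host can always find 2 empty envelopes to open, so the reveals don't change that 5/6; it is now spread over the 3 remaining unopened envelopes.
P(win by switching) = (5/6) · (1/3) = 5/18.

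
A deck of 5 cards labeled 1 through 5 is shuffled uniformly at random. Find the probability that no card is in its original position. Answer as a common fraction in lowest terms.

This is the derangement probability: permutations of 5 with no fixed point.
D(5) = 5! · (1 − 1/1! + 1/2! − ··· + (−1)^5/5!) = 44.
P = 44/120 = 11/30.

11/30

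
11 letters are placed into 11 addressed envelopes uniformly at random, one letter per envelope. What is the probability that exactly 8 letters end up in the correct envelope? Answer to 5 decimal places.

0.00001

Choose which 8 of the 11 are fixed: C(11,8) = 165 ways.
The remaining 3 must have no fixed point: D(3) = 2.
P = 165·2/39916800 = 1/120960 ≈ 0.00001.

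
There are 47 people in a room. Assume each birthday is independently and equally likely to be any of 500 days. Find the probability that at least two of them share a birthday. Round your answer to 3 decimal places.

It's easier to compute the probability that all 47 are distinct.
P(all distinct) = 500/500 · 499/500 · ··· · 454/500 ≈ 0.107.
So the probability of at least one match is 1 − 0.107 = 0.893.

0.893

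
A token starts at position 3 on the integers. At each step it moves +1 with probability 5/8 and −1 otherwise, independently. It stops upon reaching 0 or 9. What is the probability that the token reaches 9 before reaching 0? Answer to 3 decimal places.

Let r = q/p = (3/8)/(5/8) = 3/5. The recurrence P(i) = p·P(i+1) + q·P(i−1) with P(0)=0, P(9)=1 gives P(i) = (1 − r^i)/(1 − r^9).
P(3) = (1 − (3/5)^3) / (1 − (3/5)^9) = 15625/19729 ≈ 0.792.

0.792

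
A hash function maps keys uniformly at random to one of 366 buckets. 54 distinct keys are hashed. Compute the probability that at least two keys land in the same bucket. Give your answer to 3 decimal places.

It's easier to compute the probability that all 54 are distinct.
P(all distinct) = 366/366 · 365/366 · ··· · 313/366 ≈ 0.016.
So the probability of at least one match is 1 − 0.016 = 0.984.

0.984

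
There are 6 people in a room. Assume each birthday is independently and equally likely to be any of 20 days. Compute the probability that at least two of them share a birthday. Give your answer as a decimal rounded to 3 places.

0.564

It's easier to compute the probability that all 6 are distinct.
P(all distinct) = 20/20 · 19/20 · ··· · 15/20 ≈ 0.436.
So the probability of at least one match is 1 − 0.436 = 0.564.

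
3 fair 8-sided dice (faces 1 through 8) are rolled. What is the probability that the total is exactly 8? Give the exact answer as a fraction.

There are 8^3 = 512 equally likely outcomes.
The number of ordered 3-tuples from {1,…,8} summing to 8 is 21.
P(sum = 8) = 21/512.

21/512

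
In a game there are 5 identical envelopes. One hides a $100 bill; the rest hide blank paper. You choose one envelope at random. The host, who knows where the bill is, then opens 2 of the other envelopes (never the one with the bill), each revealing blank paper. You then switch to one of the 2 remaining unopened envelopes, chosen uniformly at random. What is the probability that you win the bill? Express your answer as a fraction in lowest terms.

Your original envelope holds the bill with probability 1/5, so the other 4 collectively hold it with probability 4/5.
The host can always find 2 empty envelopes to open, so the reveals don't change that 4/5; it is now spread over the 2 remaining unopened envelopes.
P(win by switching) = (4/5) · (1/2) = 2/5.

2/5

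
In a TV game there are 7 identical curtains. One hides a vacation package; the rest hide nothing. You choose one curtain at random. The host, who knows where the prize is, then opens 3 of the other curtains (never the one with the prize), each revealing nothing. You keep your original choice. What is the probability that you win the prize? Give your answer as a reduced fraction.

1/7

The host can always open 3 empty curtains regardless of your choice, so the reveals give no information about your original curtain.
P(win by staying) = 1/7.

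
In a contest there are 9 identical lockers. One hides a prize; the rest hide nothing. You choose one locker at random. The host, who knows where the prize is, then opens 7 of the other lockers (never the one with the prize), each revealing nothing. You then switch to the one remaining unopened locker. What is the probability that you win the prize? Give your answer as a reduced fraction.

8/9

Your original locker holds the prize with probability 1/9, so the other 8 collectively hold it with probability 8/9.
The host can always find 7 empty lockers to open, so the reveals don't change that 8/9; it is now spread over the 1 remaining unopened locker.
P(win by switching) = (8/9) · (1/1) = 8/9.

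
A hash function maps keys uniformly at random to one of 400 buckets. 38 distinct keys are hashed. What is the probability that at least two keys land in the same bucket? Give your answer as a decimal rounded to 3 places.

0.837

It's easier to compute the probability that all 38 are distinct.
P(all distinct) = 400/400 · 399/400 · ··· · 363/400 ≈ 0.163.
So the probability of at least one match is 1 − 0.163 = 0.837.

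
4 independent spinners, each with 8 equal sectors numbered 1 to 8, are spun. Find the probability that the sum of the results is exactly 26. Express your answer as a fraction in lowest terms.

21/1024

There are 8^4 = 4096 equally likely outcomes.
The number of ordered 4-tuples from {1,…,8} summing to 26 is 84.
P(sum = 26) = 84/4096 = 21/1024.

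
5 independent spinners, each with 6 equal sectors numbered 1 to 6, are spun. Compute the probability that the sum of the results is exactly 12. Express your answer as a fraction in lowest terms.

There are 6^5 = 7776 equally likely outcomes.
The number of ordered 5-tuples from {1,…,6} summing to 12 is 305.
P(sum = 12) = 305/7776.

305/7776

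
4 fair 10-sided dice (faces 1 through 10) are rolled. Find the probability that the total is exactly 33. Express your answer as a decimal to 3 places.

There are 10^4 = 10000 equally likely outcomes.
The number of ordered 4-tuples from {1,…,10} summing to 33 is 120.
P(sum = 33) = 120/10000 = 3/250 ≈ 0.012.

0.012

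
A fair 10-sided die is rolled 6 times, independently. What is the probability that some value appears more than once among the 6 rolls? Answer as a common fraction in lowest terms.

1061/1250

P(all 6 different) = 10/10 · 9/10 · ··· · 5/10 = 189/1250.
P(at least two equal) = 1 − 189/1250 = 1061/1250.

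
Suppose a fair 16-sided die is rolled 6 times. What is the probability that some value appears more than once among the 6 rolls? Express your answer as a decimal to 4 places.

0.6563

P(all 6 different) = 16/16 · 15/16 · ··· · 11/16 ≈ 0.3437.
P(at least two equal) = 1 − 0.3437 = 0.6563.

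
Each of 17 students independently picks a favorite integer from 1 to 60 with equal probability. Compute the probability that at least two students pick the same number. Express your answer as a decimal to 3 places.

It's easier to compute the probability that all 17 are distinct.
P(all distinct) = 60/60 · 59/60 · ··· · 44/60 ≈ 0.081.
So the probability of at least one match is 1 − 0.081 = 0.919.

0.919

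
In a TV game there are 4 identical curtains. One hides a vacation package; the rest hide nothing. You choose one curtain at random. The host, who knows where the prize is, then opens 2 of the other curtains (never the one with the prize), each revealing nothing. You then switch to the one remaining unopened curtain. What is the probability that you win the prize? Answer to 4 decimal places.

Your original curtain holds the prize with probability 1/4, so the other 3 collectively hold it with probability 3/4.
The host can always find 2 empty curtains to open, so the reveals don't change that 3/4; it is now spread over the 1 remaining unopened curtain.
P(win by switching) = (3/4) · (1/1) = 3/4 ≈ 0.7500.

0.7500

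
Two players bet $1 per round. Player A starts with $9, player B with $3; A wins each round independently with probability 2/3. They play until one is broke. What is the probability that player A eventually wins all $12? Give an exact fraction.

584/585

Let r = q/p = (1/3)/(2/3) = 1/2. The recurrence P(i) = p·P(i+1) + q·P(i−1) with P(0)=0, P(12)=1 gives P(i) = (1 − r^i)/(1 − r^12).
P(9) = (1 − (1/2)^9) / (1 − (1/2)^12) = 584/585.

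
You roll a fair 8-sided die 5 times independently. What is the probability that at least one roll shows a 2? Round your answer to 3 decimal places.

0.487

P(no roll shows a 2) = (7/8)^5 ≈ 0.513.
P(at least one) = 1 − 0.513 = 0.487.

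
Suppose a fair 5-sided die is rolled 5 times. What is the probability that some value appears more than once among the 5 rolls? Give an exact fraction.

601/625

P(all 5 different) = 5/5 · 4/5 · ··· · 1/5 = 24/625.
P(at least two equal) = 1 − 24/625 = 601/625.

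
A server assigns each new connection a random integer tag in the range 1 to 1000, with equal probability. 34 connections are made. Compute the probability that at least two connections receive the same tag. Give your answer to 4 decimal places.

It's easier to compute the probability that all 34 are distinct.
P(all distinct) = 1000/1000 · 999/1000 · ··· · 967/1000 ≈ 0.5670.
So the probability of at least one match is 1 − 0.5670 = 0.4330.

0.4330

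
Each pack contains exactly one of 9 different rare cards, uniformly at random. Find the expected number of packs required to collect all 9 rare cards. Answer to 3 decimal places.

25.461

After i distinct types are collected, each trial gives a new one with probability (9−i)/9, so the expected wait for the next new type is 9/(9−i).
E = 9/9 + 9/8 + 9/7 + 9/6 + 9/5 + 9/4 + 9/3 + 9/2 + 9/1 = 7129/280 ≈ 25.461.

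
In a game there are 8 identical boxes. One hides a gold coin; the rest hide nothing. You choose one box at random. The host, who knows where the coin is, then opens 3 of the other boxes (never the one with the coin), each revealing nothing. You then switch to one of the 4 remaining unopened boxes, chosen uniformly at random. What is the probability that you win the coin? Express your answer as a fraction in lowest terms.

7/32

Your original box holds the coin with probability 1/8, so the other 7 collectively hold it with probability 7/8.
The host can always find 3 empty boxes to open, so the reveals don't change that 7/8; it is now spread over the 4 remaining unopened boxes.
P(win by switching) = (7/8) · (1/4) = 7/32.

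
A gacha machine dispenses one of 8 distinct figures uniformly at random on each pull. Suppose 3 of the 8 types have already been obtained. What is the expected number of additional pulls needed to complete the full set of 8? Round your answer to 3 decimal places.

18.267

Starting from 3 distinct types, each trial gives a new one with probability (8−i)/8 when i types are held, so the wait for the next new type is 8/(8−i).
E = 8/5 + 8/4 + 8/3 + 8/2 + 8/1 = 274/15 ≈ 18.267.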